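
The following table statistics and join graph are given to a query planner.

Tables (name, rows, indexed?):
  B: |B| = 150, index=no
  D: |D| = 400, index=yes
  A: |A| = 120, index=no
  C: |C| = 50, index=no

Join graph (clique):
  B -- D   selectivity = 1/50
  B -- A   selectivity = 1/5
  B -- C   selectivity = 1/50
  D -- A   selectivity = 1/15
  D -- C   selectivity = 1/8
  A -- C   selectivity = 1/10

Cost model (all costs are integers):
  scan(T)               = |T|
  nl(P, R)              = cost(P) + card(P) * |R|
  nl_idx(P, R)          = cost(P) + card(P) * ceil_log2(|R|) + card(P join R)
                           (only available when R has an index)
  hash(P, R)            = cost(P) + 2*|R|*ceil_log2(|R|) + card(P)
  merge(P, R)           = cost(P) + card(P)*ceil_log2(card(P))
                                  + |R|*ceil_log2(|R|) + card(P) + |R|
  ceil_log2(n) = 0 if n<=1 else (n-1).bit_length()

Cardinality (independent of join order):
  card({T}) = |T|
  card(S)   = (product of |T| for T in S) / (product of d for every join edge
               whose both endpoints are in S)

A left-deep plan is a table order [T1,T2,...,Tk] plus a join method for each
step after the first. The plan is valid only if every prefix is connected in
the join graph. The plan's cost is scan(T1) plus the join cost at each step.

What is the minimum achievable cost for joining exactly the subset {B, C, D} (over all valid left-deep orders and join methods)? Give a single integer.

Selinger DP over subsets of {B,C,D}:
  {B}: scan cost=150, card=150
  {D}: scan cost=400, card=400
  {C}: scan cost=50, card=50
  {BD}: card=1200; try (D,nl_idx)→2700, (B,hash)→3200, (D,merge)→5500, (B,merge)→5750, (D,hash)→7500, (D,nl)→60150 …(+1); best=2700 via (D,nl_idx)
  {BC}: card=150; try (C,hash)→900, (B,merge)→1750, (C,merge)→1850, (B,hash)→2500, (B,nl)→7550, (C,nl)→7650; best=900 via (C,hash)
  {CD}: card=2500; try (C,hash)→1400, (D,nl_idx)→3000, (D,merge)→4400, (C,merge)→4750, (D,hash)→7300, (D,nl)→20050 …(+1); best=1400 via (C,hash)
  {BCD}: card=150; try (D,nl_idx)→2400, (C,hash)→4500, (D,merge)→6250, (B,hash)→6300, (D,hash)→8250, (C,merge)→17450 …(+4); best=2400 via (D,nl_idx)

2400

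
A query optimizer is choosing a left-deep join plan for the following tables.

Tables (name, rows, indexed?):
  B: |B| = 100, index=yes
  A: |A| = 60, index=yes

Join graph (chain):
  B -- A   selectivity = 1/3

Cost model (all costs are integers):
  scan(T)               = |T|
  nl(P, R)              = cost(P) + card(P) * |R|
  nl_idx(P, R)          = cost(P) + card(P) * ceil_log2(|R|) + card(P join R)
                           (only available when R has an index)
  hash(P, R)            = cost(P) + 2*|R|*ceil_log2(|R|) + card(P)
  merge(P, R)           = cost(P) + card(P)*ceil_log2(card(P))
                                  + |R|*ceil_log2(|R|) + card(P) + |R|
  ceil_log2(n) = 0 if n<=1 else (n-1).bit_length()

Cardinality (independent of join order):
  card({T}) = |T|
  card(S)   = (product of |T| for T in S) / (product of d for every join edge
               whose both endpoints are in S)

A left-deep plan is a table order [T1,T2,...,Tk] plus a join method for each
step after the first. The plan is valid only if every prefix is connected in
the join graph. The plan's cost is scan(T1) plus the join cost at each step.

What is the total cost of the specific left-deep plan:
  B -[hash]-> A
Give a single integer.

step 1: scan B: cost=100, card=100
step 2: join A via hash
    card(P join A) = 100*60/(3) = 2000
    cost = 100 + 2*60*6 + 100 = 920

920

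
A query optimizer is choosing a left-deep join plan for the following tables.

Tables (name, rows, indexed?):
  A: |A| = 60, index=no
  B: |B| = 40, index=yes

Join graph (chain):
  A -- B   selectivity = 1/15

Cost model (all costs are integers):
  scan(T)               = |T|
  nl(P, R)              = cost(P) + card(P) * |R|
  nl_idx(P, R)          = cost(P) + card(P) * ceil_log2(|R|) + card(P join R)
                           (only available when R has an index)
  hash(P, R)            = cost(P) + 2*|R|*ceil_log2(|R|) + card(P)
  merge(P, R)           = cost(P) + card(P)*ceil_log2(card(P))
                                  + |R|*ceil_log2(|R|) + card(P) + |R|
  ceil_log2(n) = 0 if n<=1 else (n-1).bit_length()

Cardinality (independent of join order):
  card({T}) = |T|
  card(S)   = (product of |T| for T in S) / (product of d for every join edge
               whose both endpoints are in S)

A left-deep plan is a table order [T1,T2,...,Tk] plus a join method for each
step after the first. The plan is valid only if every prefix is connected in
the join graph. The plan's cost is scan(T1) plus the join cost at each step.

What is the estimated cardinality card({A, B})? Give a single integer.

Tables in S: A(60), B(40)
Edges inside S: A-B(d=15)
numerator = 60 * 40 = 2400
denominator = 15 = 15
card(S) = 2400 / 15 = 160

160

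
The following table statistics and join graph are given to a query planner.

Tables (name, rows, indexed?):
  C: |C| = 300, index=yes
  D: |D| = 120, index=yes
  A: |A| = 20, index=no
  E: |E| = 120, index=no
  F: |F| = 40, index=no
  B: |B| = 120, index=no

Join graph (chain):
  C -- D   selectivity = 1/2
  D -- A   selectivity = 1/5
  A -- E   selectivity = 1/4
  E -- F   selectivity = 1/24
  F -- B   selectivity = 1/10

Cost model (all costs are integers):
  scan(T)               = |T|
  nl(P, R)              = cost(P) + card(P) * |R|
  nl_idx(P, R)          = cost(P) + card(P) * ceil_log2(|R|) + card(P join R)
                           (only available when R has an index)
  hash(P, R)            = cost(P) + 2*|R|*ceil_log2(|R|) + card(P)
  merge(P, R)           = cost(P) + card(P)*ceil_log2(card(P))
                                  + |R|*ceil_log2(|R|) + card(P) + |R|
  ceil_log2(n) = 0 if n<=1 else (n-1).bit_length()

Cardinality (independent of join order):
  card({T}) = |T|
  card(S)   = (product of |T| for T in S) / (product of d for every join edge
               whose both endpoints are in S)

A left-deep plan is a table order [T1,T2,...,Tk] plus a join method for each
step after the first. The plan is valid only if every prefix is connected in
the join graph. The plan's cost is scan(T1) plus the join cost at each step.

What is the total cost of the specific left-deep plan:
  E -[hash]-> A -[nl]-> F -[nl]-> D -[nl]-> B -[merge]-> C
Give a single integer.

step 1: scan E: cost=120, card=120
step 2: join A via hash
    card(P join A) = 120*20/(4) = 600
    cost = 120 + 2*20*5 + 120 = 440
step 3: join F via nl
    card(P join F) = 600*40/(24) = 1000
    cost = 440 + 600*40 = 24440
step 4: join D via nl
    card(P join D) = 1000*120/(5) = 24000
    cost = 24440 + 1000*120 = 144440
step 5: join B via nl
    card(P join B) = 24000*120/(10) = 288000
    cost = 144440 + 24000*120 = 3024440
step 6: join C via merge
    card(P join C) = 288000*300/(2) = 43200000
    cost = 3024440 + 288000*19 + 300*9 + 288000 + 300 = 8787440

8787440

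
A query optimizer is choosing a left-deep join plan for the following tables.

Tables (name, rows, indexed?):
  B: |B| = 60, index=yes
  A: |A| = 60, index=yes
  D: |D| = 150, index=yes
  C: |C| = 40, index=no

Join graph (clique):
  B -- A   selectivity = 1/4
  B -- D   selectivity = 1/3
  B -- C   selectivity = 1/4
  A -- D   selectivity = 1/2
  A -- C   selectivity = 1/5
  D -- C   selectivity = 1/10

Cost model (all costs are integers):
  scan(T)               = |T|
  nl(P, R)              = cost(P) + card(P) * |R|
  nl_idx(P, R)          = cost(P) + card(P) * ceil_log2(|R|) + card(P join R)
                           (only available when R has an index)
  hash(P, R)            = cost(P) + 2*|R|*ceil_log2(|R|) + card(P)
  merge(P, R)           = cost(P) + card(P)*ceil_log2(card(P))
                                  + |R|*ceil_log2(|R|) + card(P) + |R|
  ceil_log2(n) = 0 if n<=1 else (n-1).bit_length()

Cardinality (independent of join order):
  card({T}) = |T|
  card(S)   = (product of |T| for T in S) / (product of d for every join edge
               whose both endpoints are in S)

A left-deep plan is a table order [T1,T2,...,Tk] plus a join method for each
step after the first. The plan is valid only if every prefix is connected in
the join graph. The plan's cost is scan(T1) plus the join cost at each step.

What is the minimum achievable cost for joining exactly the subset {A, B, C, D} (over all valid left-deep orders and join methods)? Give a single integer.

Selinger DP over subsets of {A,B,C,D}:
  {B}: scan cost=60, card=60
  {A}: scan cost=60, card=60
  {D}: scan cost=150, card=150
  {C}: scan cost=40, card=40
  {AB}: card=900; try (B,hash)→840, (A,hash)→840, (B,merge)→900, (A,merge)→900, (B,nl_idx)→1320, (A,nl_idx)→1320 …(+2); best=840 via (B,hash)
  {BD}: card=3000; try (B,hash)→1020, (D,merge)→1830, (B,merge)→1920, (D,hash)→2520, (D,nl_idx)→3540, (B,nl_idx)→4050 …(+2); best=1020 via (B,hash)
  {BC}: card=600; try (C,hash)→600, (B,merge)→740, (C,merge)→760, (B,hash)→800, (B,nl_idx)→880, (B,nl)→2440 …(+1); best=600 via (C,hash)
  {AD}: card=4500; try (A,hash)→1020, (D,merge)→1830, (A,merge)→1920, (D,hash)→2520, (D,nl_idx)→5040, (A,nl_idx)→5550 …(+2); best=1020 via (A,hash)
  {AC}: card=480; try (C,hash)→600, (A,merge)→740, (C,merge)→760, (A,nl_idx)→760, (A,hash)→800, (A,nl)→2440 …(+1); best=600 via (C,hash)
  {CD}: card=600; try (C,hash)→780, (D,nl_idx)→960, (D,merge)→1670, (C,merge)→1780, (D,hash)→2480, (D,nl)→6040 …(+1); best=780 via (C,hash)
  {ABD}: card=22500; try (D,hash)→4140, (A,hash)→4740, (B,hash)→6240, (D,merge)→12090, (D,nl_idx)→30540, (A,merge)→40440 …(+6); best=4140 via (D,hash)
  {ABC}: card=1800; try (B,hash)→1800, (A,hash)→1920, (C,hash)→2220, (B,nl_idx)→5280, (B,merge)→5820, (A,nl_idx)→6000 …(+5); best=1800 via (B,hash)
  {BCD}: card=3000; try (B,hash)→2100, (D,hash)→3600, (C,hash)→4500, (B,nl_idx)→7380, (B,merge)→7800, (D,nl_idx)→8400 …(+5); best=2100 via (B,hash)
  {ACD}: card=3600; try (A,hash)→2100, (D,hash)→3480, (C,hash)→6000, (D,merge)→6750, (A,merge)→7800, (A,nl_idx)→7980 …(+5); best=2100 via (A,hash)
  {ABCD}: card=4500; try (A,hash)→5820, (D,hash)→6000, (B,hash)→6420, (D,nl_idx)→20700, (A,nl_idx)→24600, (D,merge)→24750 …(+9); best=5820 via (A,hash)

5820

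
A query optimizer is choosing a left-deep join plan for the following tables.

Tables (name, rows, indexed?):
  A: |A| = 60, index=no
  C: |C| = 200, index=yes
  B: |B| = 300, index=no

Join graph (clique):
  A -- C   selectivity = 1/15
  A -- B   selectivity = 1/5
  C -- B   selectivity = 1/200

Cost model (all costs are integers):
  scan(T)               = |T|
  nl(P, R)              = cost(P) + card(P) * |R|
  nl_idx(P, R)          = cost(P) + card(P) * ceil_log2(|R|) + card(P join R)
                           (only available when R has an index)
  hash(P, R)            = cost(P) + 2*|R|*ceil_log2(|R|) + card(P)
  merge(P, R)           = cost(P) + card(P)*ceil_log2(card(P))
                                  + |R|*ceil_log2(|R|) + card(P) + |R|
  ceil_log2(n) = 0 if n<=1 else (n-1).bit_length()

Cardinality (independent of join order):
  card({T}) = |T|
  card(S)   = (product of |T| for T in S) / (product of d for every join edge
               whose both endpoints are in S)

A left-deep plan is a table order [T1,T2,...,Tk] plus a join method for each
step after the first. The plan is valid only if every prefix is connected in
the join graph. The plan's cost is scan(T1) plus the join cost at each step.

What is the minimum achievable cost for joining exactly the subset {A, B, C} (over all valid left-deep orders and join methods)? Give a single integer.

4020

Selinger DP over subsets of {A,B,C}:
  {A}: scan cost=60, card=60
  {C}: scan cost=200, card=200
  {B}: scan cost=300, card=300
  {AC}: card=800; try (A,hash)→1120, (C,nl_idx)→1340, (C,merge)→2280, (A,merge)→2420, (C,hash)→3320, (C,nl)→12060 …(+1); best=1120 via (A,hash)
  {AB}: card=3600; try (A,hash)→1320, (B,merge)→3480, (A,merge)→3720, (B,hash)→5520, (B,nl)→18060, (A,nl)→18300; best=1320 via (A,hash)
  {BC}: card=300; try (C,nl_idx)→3000, (C,hash)→3800, (B,merge)→5000, (C,merge)→5100, (B,hash)→5800, (B,nl)→60200 …(+1); best=3000 via (C,nl_idx)
  {ABC}: card=240; try (A,hash)→4020, (A,merge)→6420, (B,hash)→7320, (C,hash)→8120, (B,merge)→12920, (A,nl)→21000 …(+4); best=4020 via (A,hash)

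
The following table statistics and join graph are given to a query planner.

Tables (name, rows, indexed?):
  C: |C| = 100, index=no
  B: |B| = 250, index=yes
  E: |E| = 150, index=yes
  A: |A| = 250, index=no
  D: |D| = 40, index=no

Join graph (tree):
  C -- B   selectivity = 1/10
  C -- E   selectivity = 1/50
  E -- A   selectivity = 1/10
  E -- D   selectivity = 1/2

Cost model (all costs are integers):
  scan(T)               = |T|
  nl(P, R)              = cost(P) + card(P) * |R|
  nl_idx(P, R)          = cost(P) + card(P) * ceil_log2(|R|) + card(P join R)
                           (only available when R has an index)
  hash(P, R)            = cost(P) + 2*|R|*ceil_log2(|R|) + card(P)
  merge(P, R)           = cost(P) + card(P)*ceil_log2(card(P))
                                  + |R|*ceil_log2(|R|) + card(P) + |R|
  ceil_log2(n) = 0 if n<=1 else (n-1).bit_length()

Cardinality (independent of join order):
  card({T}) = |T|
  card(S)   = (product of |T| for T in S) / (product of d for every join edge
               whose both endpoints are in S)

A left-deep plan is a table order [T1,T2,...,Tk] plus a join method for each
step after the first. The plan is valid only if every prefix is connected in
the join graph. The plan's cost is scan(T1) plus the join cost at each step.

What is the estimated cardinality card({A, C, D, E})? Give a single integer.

150000

Tables in S: A(250), C(100), D(40), E(150)
Edges inside S: C-E(d=50), E-A(d=10), E-D(d=2)
numerator = 250 * 100 * 40 * 150 = 150000000
denominator = 50 * 10 * 2 = 1000
card(S) = 150000000 / 1000 = 150000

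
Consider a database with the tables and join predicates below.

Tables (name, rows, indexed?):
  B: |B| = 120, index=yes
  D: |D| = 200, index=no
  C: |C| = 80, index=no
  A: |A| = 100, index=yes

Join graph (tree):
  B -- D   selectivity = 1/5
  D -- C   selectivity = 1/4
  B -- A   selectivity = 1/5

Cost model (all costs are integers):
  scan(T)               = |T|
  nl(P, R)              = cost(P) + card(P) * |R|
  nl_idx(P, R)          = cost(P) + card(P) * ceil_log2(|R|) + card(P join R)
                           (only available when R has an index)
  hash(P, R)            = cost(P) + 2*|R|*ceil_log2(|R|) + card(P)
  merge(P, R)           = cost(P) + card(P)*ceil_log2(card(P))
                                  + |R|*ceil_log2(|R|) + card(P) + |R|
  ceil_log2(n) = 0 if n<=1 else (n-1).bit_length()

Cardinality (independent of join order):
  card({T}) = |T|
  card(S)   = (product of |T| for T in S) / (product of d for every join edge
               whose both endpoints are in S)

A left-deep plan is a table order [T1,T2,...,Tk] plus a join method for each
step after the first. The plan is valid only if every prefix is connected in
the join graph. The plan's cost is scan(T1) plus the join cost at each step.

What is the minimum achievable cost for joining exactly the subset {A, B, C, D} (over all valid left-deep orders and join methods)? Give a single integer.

Selinger DP over subsets of {A,B,C,D}:
  {B}: scan cost=120, card=120
  {D}: scan cost=200, card=200
  {C}: scan cost=80, card=80
  {A}: scan cost=100, card=100
  {BD}: card=4800; try (B,hash)→2080, (D,merge)→2880, (B,merge)→2960, (D,hash)→3440, (B,nl_idx)→6400, (D,nl)→24120 …(+1); best=2080 via (B,hash)
  {AB}: card=2400; try (A,hash)→1640, (B,merge)→1860, (B,hash)→1880, (A,merge)→1880, (B,nl_idx)→3200, (A,nl_idx)→3360 …(+2); best=1640 via (A,hash)
  {CD}: card=4000; try (C,hash)→1520, (D,merge)→2520, (C,merge)→2640, (D,hash)→3360, (D,nl)→16080, (C,nl)→16200; best=1520 via (C,hash)
  {BCD}: card=96000; try (B,hash)→7200, (C,hash)→8000, (B,merge)→54480, (C,merge)→69920, (B,nl_idx)→125520, (C,nl)→386080 …(+1); best=7200 via (B,hash)
  {ABD}: card=96000; try (D,hash)→7240, (A,hash)→8280, (D,merge)→34640, (A,merge)→70080, (A,nl_idx)→131680, (D,nl)→481640 …(+1); best=7240 via (D,hash)
  {ABCD}: card=1920000; try (C,hash)→104360, (A,hash)→104600, (C,merge)→1735880, (A,merge)→1736000, (A,nl_idx)→2599200, (C,nl)→7687240 …(+1); best=104360 via (C,hash)

104360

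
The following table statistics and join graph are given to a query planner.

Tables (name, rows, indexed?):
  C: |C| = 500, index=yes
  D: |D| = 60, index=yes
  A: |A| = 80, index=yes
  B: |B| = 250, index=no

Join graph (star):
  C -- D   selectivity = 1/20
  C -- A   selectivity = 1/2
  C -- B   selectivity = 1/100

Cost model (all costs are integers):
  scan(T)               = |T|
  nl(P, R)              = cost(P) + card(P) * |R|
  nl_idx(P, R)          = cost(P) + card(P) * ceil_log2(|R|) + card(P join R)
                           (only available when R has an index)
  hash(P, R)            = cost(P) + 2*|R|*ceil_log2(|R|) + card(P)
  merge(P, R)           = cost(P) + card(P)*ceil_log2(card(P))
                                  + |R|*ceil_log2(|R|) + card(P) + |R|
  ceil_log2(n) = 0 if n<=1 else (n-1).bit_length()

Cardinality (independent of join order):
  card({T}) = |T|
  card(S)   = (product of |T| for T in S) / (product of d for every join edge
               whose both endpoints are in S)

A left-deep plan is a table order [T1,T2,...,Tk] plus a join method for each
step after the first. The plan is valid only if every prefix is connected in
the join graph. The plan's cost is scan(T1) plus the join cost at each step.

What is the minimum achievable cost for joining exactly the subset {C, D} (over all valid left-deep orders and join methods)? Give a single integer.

1720

Selinger DP over subsets of {C,D}:
  {C}: scan cost=500, card=500
  {D}: scan cost=60, card=60
  {CD}: card=1500; try (D,hash)→1720, (C,nl_idx)→2100, (D,nl_idx)→5000, (C,merge)→5480, (D,merge)→5920, (C,hash)→9120 …(+2); best=1720 via (D,hash)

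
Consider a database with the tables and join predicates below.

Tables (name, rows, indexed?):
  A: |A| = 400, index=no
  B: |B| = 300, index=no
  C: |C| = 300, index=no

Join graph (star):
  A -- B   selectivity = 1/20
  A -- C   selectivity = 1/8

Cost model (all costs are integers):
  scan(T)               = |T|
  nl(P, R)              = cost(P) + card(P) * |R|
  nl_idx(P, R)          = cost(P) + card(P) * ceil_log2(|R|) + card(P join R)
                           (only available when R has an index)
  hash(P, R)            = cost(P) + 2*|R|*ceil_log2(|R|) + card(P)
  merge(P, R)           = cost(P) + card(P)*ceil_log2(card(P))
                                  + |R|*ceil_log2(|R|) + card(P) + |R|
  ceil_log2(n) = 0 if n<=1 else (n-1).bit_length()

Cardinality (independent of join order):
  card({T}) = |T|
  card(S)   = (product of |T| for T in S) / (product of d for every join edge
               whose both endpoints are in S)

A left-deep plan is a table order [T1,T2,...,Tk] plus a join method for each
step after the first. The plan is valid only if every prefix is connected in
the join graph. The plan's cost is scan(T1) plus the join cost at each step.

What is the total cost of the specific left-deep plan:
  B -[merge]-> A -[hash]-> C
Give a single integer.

18700

step 1: scan B: cost=300, card=300
step 2: join A via merge
    card(P join A) = 300*400/(20) = 6000
    cost = 300 + 300*9 + 400*9 + 300 + 400 = 7300
step 3: join C via hash
    card(P join C) = 6000*300/(8) = 225000
    cost = 7300 + 2*300*9 + 6000 = 18700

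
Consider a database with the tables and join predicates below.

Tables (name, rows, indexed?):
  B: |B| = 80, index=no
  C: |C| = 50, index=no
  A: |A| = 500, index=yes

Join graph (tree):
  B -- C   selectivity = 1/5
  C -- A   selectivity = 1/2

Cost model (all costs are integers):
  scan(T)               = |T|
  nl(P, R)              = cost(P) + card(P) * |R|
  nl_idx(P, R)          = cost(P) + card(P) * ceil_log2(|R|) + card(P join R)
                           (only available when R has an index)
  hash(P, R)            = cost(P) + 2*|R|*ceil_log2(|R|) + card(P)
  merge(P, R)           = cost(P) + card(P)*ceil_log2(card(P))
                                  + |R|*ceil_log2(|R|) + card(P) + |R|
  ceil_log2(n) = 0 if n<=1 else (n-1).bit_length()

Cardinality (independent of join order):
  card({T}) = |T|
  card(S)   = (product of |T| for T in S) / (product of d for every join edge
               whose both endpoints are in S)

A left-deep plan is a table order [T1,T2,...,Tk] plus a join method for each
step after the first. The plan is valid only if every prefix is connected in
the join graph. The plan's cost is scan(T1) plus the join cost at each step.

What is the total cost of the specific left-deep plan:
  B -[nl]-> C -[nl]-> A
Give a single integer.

404080

step 1: scan B: cost=80, card=80
step 2: join C via nl
    card(P join C) = 80*50/(5) = 800
    cost = 80 + 80*50 = 4080
step 3: join A via nl
    card(P join A) = 800*500/(2) = 200000
    cost = 4080 + 800*500 = 404080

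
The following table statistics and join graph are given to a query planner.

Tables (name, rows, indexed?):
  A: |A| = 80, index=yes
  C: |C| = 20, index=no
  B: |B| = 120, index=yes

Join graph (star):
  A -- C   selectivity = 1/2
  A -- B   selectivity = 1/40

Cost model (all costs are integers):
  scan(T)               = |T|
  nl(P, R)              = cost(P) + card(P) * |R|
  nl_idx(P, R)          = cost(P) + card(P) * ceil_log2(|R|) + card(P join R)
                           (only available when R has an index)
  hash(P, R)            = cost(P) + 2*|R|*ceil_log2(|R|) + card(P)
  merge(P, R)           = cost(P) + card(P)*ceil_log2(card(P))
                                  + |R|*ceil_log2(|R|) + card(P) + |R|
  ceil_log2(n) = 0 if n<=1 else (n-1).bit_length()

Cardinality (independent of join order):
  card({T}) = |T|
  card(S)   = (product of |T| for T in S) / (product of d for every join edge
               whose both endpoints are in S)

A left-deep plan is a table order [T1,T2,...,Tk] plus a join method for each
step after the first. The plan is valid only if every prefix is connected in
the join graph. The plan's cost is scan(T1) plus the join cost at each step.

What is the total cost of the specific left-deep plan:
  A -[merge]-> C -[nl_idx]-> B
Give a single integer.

step 1: scan A: cost=80, card=80
step 2: join C via merge
    card(P join C) = 80*20/(2) = 800
    cost = 80 + 80*7 + 20*5 + 80 + 20 = 840
step 3: join B via nl_idx
    card(P join B) = 800*120/(40) = 2400
    cost = 840 + 800*7 + 2400 = 8840

8840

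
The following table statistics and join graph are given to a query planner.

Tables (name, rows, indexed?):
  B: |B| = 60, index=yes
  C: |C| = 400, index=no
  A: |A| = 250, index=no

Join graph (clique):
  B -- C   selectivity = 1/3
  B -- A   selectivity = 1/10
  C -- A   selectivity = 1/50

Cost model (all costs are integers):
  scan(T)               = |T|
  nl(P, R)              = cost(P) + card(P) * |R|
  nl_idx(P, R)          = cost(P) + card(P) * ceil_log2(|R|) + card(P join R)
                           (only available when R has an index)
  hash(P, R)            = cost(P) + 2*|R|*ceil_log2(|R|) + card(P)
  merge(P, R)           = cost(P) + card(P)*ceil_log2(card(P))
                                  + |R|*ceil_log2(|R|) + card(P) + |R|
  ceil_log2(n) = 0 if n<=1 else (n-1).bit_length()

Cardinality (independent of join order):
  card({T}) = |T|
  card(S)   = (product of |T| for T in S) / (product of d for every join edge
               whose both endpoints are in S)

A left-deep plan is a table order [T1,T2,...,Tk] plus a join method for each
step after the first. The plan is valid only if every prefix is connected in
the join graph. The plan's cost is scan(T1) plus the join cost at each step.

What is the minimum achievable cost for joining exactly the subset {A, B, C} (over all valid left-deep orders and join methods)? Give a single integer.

7520

Selinger DP over subsets of {A,B,C}:
  {B}: scan cost=60, card=60
  {C}: scan cost=400, card=400
  {A}: scan cost=250, card=250
  {BC}: card=8000; try (B,hash)→1520, (C,merge)→4480, (B,merge)→4820, (C,hash)→7320, (B,nl_idx)→10800, (C,nl)→24060 …(+1); best=1520 via (B,hash)
  {AB}: card=1500; try (B,hash)→1220, (A,merge)→2730, (B,merge)→2920, (B,nl_idx)→3250, (A,hash)→4120, (A,nl)→15060 …(+1); best=1220 via (B,hash)
  {AC}: card=2000; try (A,hash)→4800, (C,merge)→6500, (A,merge)→6650, (C,hash)→7700, (C,nl)→100250, (A,nl)→100400; best=4800 via (A,hash)
  {ABC}: card=4000; try (B,hash)→7520, (C,hash)→9920, (A,hash)→13520, (B,nl_idx)→20800, (C,merge)→23220, (B,merge)→29220 …(+4); best=7520 via (B,hash)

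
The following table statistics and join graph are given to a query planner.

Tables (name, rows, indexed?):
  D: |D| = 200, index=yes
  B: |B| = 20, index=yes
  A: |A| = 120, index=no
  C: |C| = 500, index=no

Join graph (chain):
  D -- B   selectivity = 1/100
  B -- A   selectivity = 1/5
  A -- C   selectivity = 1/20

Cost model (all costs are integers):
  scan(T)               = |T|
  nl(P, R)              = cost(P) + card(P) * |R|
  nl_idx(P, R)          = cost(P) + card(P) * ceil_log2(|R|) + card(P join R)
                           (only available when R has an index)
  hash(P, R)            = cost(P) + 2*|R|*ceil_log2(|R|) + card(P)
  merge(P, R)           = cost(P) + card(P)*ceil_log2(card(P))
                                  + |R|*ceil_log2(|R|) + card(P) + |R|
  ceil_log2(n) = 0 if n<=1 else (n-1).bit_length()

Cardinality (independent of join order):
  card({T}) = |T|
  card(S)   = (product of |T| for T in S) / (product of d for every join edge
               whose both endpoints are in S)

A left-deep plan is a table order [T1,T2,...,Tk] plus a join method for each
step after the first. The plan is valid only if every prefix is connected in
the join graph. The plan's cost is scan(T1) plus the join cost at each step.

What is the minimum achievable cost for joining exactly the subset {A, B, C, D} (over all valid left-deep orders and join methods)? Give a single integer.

11420

Selinger DP over subsets of {A,B,C,D}:
  {D}: scan cost=200, card=200
  {B}: scan cost=20, card=20
  {A}: scan cost=120, card=120
  {C}: scan cost=500, card=500
  {BD}: card=40; try (D,nl_idx)→220, (B,hash)→600, (B,nl_idx)→1240, (D,merge)→1940, (B,merge)→2120, (D,hash)→3240 …(+2); best=220 via (D,nl_idx)
  {AB}: card=480; try (B,hash)→440, (A,merge)→1100, (B,merge)→1200, (B,nl_idx)→1200, (A,hash)→1720, (A,nl)→2420 …(+1); best=440 via (B,hash)
  {AC}: card=3000; try (A,hash)→2680, (C,merge)→6080, (A,merge)→6460, (C,hash)→9240, (C,nl)→60120, (A,nl)→60500; best=2680 via (A,hash)
  {ABD}: card=960; try (A,merge)→1460, (A,hash)→1940, (D,hash)→4120, (A,nl)→5020, (D,nl_idx)→5240, (D,merge)→7040 …(+1); best=1460 via (A,merge)
  {ABC}: card=12000; try (B,hash)→5880, (C,hash)→9920, (C,merge)→10240, (B,nl_idx)→29680, (B,merge)→41800, (B,nl)→62680 …(+1); best=5880 via (B,hash)
  {ABCD}: card=24000; try (C,hash)→11420, (C,merge)→17020, (D,hash)→21080, (D,nl_idx)→125880, (D,merge)→187680, (C,nl)→481460 …(+1); best=11420 via (C,hash)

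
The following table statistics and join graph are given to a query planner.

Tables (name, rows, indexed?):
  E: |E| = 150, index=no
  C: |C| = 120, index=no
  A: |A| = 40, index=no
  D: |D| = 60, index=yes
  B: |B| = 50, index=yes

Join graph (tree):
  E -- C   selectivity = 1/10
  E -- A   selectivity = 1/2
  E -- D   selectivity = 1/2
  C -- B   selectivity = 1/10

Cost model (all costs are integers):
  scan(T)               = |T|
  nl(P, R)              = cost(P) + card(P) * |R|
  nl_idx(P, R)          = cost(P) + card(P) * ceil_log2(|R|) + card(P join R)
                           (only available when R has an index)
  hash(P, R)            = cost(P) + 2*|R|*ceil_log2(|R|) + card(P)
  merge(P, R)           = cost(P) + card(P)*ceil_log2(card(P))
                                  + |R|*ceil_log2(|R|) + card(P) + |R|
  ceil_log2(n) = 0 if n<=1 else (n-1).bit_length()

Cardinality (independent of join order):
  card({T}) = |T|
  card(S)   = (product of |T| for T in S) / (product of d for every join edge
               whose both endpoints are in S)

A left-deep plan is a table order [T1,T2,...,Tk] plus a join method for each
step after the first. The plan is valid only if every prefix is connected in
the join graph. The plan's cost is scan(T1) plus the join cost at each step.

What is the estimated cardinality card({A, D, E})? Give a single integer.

90000

Tables in S: A(40), D(60), E(150)
Edges inside S: E-A(d=2), E-D(d=2)
numerator = 40 * 60 * 150 = 360000
denominator = 2 * 2 = 4
card(S) = 360000 / 4 = 90000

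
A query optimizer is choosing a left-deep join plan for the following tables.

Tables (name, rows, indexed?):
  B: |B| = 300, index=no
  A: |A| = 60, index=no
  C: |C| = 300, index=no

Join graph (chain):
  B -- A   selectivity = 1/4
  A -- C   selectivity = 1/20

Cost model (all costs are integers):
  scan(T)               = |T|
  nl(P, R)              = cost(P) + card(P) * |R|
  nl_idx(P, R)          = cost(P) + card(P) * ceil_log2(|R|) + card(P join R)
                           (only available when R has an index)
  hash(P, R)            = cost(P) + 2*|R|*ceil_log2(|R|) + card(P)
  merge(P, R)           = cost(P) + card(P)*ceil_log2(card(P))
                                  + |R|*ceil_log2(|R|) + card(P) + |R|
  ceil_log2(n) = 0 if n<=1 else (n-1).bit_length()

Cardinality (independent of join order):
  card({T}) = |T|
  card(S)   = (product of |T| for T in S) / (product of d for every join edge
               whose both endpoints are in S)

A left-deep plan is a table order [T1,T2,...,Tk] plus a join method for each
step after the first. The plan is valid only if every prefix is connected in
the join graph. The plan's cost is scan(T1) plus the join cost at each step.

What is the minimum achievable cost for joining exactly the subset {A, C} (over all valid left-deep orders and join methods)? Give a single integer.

Selinger DP over subsets of {A,C}:
  {A}: scan cost=60, card=60
  {C}: scan cost=300, card=300
  {AC}: card=900; try (A,hash)→1320, (C,merge)→3480, (A,merge)→3720, (C,hash)→5520, (C,nl)→18060, (A,nl)→18300; best=1320 via (A,hash)

1320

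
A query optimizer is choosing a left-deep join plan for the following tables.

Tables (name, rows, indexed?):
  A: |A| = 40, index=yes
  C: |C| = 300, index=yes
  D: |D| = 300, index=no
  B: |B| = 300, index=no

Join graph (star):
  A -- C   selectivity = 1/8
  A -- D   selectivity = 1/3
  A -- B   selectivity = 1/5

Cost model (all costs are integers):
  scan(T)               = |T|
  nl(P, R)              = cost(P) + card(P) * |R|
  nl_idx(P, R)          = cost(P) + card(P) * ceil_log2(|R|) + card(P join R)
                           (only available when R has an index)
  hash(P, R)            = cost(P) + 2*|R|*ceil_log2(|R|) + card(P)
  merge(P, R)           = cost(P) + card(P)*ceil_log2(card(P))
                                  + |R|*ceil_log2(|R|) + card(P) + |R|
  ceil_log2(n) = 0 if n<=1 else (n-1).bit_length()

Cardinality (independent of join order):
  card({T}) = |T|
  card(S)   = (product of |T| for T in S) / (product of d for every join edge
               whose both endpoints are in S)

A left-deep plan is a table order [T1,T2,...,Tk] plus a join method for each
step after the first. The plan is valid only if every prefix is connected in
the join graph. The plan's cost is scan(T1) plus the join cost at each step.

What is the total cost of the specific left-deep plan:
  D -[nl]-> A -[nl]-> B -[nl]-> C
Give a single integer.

73212300

step 1: scan D: cost=300, card=300
step 2: join A via nl
    card(P join A) = 300*40/(3) = 4000
    cost = 300 + 300*40 = 12300
step 3: join B via nl
    card(P join B) = 4000*300/(5) = 240000
    cost = 12300 + 4000*300 = 1212300
step 4: join C via nl
    card(P join C) = 240000*300/(8) = 9000000
    cost = 1212300 + 240000*300 = 73212300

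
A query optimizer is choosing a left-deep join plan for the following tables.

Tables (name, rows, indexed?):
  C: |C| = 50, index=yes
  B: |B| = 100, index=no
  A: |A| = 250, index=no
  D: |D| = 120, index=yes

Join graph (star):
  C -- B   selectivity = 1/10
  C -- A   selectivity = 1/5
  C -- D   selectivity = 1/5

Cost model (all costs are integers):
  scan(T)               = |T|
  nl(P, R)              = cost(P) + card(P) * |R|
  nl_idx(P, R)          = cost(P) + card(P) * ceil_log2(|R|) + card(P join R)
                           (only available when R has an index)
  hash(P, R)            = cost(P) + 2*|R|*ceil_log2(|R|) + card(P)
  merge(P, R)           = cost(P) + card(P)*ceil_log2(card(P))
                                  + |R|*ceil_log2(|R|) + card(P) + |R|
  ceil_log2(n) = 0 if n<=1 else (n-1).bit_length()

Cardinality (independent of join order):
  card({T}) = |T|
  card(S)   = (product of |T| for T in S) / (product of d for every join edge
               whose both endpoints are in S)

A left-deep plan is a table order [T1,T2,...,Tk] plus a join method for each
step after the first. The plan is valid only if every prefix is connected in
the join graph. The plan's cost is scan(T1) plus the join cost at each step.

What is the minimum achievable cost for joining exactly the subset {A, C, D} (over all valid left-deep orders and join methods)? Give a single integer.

Selinger DP over subsets of {A,C,D}:
  {C}: scan cost=50, card=50
  {A}: scan cost=250, card=250
  {D}: scan cost=120, card=120
  {AC}: card=2500; try (C,hash)→1100, (A,merge)→2650, (C,merge)→2850, (A,hash)→4100, (C,nl_idx)→4250, (A,nl)→12550 …(+1); best=1100 via (C,hash)
  {CD}: card=1200; try (C,hash)→840, (D,merge)→1360, (C,merge)→1430, (D,nl_idx)→1600, (D,hash)→1780, (C,nl_idx)→2040 …(+2); best=840 via (C,hash)
  {ACD}: card=60000; try (D,hash)→5280, (A,hash)→6040, (A,merge)→17490, (D,merge)→34560, (D,nl_idx)→78600, (A,nl)→300840 …(+1); best=5280 via (D,hash)

5280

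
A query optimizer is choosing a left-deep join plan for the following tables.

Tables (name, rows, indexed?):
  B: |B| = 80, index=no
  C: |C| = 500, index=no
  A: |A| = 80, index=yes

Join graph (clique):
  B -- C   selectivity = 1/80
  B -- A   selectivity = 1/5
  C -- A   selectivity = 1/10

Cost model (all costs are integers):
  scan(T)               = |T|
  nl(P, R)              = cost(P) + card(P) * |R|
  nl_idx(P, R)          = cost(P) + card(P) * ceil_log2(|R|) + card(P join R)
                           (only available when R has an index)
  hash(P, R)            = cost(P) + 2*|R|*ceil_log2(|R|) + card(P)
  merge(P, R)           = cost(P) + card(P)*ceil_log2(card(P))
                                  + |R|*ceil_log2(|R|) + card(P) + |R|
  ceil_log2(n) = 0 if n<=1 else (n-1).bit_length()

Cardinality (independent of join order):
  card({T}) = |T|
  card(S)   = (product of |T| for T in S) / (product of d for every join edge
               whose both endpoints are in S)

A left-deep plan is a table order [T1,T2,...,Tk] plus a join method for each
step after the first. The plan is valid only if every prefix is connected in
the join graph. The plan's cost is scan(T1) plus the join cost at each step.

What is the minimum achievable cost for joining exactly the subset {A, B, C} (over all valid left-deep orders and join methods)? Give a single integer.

3740

Selinger DP over subsets of {A,B,C}:
  {B}: scan cost=80, card=80
  {C}: scan cost=500, card=500
  {A}: scan cost=80, card=80
  {BC}: card=500; try (B,hash)→2120, (C,merge)→5720, (B,merge)→6140, (C,hash)→9160, (C,nl)→40080, (B,nl)→40500; best=2120 via (B,hash)
  {AB}: card=1280; try (B,hash)→1280, (A,hash)→1280, (B,merge)→1360, (A,merge)→1360, (A,nl_idx)→1920, (B,nl)→6480 …(+1); best=1280 via (B,hash)
  {AC}: card=4000; try (A,hash)→2120, (C,merge)→5720, (A,merge)→6140, (A,nl_idx)→8000, (C,hash)→9160, (C,nl)→40080 …(+1); best=2120 via (A,hash)
  {ABC}: card=800; try (A,hash)→3740, (A,nl_idx)→6420, (B,hash)→7240, (A,merge)→7760, (C,hash)→11560, (C,merge)→21640 …(+4); best=3740 via (A,hash)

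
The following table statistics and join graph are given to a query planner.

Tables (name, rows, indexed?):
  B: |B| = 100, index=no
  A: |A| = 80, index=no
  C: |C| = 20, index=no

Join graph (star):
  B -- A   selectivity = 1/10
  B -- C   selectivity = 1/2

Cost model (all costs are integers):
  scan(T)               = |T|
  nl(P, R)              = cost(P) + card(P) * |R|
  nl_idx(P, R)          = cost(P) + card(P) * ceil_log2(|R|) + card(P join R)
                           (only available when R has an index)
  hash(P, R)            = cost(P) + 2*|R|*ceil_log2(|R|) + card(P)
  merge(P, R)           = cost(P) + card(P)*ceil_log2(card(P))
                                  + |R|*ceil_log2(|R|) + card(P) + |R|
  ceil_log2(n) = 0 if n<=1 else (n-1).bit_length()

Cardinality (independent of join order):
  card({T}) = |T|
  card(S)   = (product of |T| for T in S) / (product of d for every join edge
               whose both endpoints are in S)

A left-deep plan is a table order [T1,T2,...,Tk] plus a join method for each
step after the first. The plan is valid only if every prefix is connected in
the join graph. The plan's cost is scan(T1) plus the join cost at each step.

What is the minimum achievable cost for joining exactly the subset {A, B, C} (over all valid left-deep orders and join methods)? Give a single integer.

2320

Selinger DP over subsets of {A,B,C}:
  {B}: scan cost=100, card=100
  {A}: scan cost=80, card=80
  {C}: scan cost=20, card=20
  {AB}: card=800; try (A,hash)→1320, (B,merge)→1520, (A,merge)→1540, (B,hash)→1560, (B,nl)→8080, (A,nl)→8100; best=1320 via (A,hash)
  {BC}: card=1000; try (C,hash)→400, (B,merge)→940, (C,merge)→1020, (B,hash)→1440, (B,nl)→2020, (C,nl)→2100; best=400 via (C,hash)
  {ABC}: card=8000; try (C,hash)→2320, (A,hash)→2520, (C,merge)→10240, (A,merge)→12040, (C,nl)→17320, (A,nl)→80400; best=2320 via (C,hash)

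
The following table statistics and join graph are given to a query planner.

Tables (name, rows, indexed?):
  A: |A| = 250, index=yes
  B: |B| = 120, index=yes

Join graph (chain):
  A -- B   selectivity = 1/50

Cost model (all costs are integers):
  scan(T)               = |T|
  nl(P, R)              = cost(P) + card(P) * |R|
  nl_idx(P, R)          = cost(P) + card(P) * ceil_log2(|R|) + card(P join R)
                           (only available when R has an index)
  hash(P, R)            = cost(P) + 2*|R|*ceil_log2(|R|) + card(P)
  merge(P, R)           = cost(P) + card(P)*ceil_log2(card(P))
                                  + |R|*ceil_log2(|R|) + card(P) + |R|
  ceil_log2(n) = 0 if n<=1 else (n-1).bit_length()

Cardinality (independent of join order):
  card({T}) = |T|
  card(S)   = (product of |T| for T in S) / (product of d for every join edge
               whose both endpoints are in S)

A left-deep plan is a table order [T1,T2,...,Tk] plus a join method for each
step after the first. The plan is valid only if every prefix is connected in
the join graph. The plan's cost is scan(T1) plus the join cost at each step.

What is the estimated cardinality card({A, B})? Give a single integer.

600

Tables in S: A(250), B(120)
Edges inside S: A-B(d=50)
numerator = 250 * 120 = 30000
denominator = 50 = 50
card(S) = 30000 / 50 = 600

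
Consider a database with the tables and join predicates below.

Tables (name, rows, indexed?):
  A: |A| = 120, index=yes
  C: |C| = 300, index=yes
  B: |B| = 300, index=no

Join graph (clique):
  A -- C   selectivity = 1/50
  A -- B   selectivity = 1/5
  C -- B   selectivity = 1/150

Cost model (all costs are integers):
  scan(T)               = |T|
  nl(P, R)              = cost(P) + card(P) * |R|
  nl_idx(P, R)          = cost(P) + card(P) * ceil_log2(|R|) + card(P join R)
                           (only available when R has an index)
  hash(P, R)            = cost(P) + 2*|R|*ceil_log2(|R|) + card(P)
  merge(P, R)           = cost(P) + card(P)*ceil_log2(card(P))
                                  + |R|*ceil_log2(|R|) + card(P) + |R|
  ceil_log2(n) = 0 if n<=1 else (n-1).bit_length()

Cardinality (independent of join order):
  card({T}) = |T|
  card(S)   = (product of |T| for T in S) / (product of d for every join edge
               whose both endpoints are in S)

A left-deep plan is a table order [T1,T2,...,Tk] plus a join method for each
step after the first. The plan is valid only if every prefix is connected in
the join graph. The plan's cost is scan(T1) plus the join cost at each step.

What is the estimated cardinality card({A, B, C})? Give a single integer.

288

Tables in S: A(120), B(300), C(300)
Edges inside S: A-C(d=50), A-B(d=5), C-B(d=150)
numerator = 120 * 300 * 300 = 10800000
denominator = 50 * 5 * 150 = 37500
card(S) = 10800000 / 37500 = 288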